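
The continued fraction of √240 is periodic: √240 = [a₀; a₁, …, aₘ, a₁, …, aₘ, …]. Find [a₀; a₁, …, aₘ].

a₀ = ⌊√240⌋ = 15.
With m₀=0, d₀=1 and mₖ₊₁ = dₖaₖ − mₖ, dₖ₊₁ = (n − mₖ₊₁²)/dₖ, aₖ₊₁ = ⌊(a₀+mₖ₊₁)/dₖ₊₁⌋:
  k=1: m=15, d=15, a=2
  k=2: m=15, d=1, a=30
d=1 and a=2a₀=30 at k=2, so the next step gives (m, d) = (15, 15) again — its k=1 value — and the period has length 2.

[15; 2, 30]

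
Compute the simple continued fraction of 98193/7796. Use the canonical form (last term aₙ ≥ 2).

[12; 1, 1, 2, 8, 8, 3, 7]

98193 = 12·7796 + 4641
7796 = 1·4641 + 3155
4641 = 1·3155 + 1486
3155 = 2·1486 + 183
1486 = 8·183 + 22
183 = 8·22 + 7
22 = 3·7 + 1
7 = 7·1 + 0  (stop)
So 98193/7796 = [12; 1, 1, 2, 8, 8, 3, 7].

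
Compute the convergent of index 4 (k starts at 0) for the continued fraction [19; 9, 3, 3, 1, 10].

2312/121

Using pₖ = aₖpₖ₋₁ + pₖ₋₂, qₖ = aₖqₖ₋₁ + qₖ₋₂ (with p₋₁=1, p₋₂=0, q₋₁=0, q₋₂=1):
  k=0: a=19, p=19, q=1
  k=1: a=9, p=172, q=9
  k=2: a=3, p=535, q=28
  k=3: a=3, p=1777, q=93
  k=4: a=1, p=2312, q=121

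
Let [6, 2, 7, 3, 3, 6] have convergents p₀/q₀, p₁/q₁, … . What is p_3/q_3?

Using pₖ = aₖpₖ₋₁ + pₖ₋₂, qₖ = aₖqₖ₋₁ + qₖ₋₂ (with p₋₁=1, p₋₂=0, q₋₁=0, q₋₂=1):
  k=0: a=6, p=6, q=1
  k=1: a=2, p=13, q=2
  k=2: a=7, p=97, q=15
  k=3: a=3, p=304, q=47

304/47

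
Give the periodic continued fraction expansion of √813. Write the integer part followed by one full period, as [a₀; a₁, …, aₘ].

a₀ = ⌊√813⌋ = 28.
With m₀=0, d₀=1 and mₖ₊₁ = dₖaₖ − mₖ, dₖ₊₁ = (n − mₖ₊₁²)/dₖ, aₖ₊₁ = ⌊(a₀+mₖ₊₁)/dₖ₊₁⌋:
  k=1: m=28, d=29, a=1
  k=2: m=1, d=28, a=1
  k=3: m=27, d=3, a=18
  k=4: m=27, d=28, a=1
  k=5: m=1, d=29, a=1
  k=6: m=28, d=1, a=56
d=1 and a=2a₀=56 at k=6, so the next step gives (m, d) = (28, 29) again — its k=1 value — and the period has length 6.

[28; 1, 1, 18, 1, 1, 56]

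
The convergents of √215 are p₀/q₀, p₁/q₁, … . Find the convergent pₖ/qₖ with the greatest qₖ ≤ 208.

2566/175

√215 = [14; 1, 1, 1, 28, …] (period length 4).
Convergents:
  p_0/q_0 = 14/1
  p_1/q_1 = 15/1
  p_2/q_2 = 29/2
  p_3/q_3 = 44/3
  p_4/q_4 = 1261/86
  p_5/q_5 = 1305/89
  p_6/q_6 = 2566/175
  p_7/q_7 = 3871/264
q_6 = 175 ≤ 208 < 264 = q_7, so the answer is 2566/175.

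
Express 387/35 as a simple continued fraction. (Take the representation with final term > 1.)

387 = 11*35 + 2
35 = 17*2 + 1
2 = 2*1 + 0  (stop)
So 387/35 = [11; 17, 2].

[11; 17, 2]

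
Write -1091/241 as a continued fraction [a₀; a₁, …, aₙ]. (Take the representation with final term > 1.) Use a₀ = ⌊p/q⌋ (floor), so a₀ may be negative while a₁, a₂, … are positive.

-1091 = -5·241 + 114
241 = 2·114 + 13
114 = 8·13 + 10
13 = 1·10 + 3
10 = 3·3 + 1
3 = 3·1 + 0  (stop)
So -1091/241 = [-5; 2, 8, 1, 3, 3].

[-5; 2, 8, 1, 3, 3]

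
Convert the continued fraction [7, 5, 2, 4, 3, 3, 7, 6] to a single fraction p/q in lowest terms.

168361/23437

Using pₖ = aₖpₖ₋₁ + pₖ₋₂ and qₖ = aₖqₖ₋₁ + qₖ₋₂:
  k=0: a=7, p=7, q=1
  k=1: a=5, p=36, q=5
  k=2: a=2, p=79, q=11
  k=3: a=4, p=352, q=49
  k=4: a=3, p=1135, q=158
  k=5: a=3, p=3757, q=523
  k=6: a=7, p=27434, q=3819
  k=7: a=6, p=168361, q=23437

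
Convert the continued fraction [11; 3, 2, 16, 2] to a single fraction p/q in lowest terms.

2675/237

Using pₖ = aₖpₖ₋₁ + pₖ₋₂ and qₖ = aₖqₖ₋₁ + qₖ₋₂:
  k=0: a=11, p=11, q=1
  k=1: a=3, p=34, q=3
  k=2: a=2, p=79, q=7
  k=3: a=16, p=1298, q=115
  k=4: a=2, p=2675, q=237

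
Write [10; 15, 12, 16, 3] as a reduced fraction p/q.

89731/8914

Using pₖ = aₖpₖ₋₁ + pₖ₋₂ and qₖ = aₖqₖ₋₁ + qₖ₋₂:
  k=0: a=10, p=10, q=1
  k=1: a=15, p=151, q=15
  k=2: a=12, p=1822, q=181
  k=3: a=16, p=29303, q=2911
  k=4: a=3, p=89731, q=8914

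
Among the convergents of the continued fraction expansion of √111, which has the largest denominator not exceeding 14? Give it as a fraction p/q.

√111 = [10; 1, 1, 6, 1, 1, 20, …] (period length 6).
Convergents:
  p_0/q_0 = 10/1
  p_1/q_1 = 11/1
  p_2/q_2 = 21/2
  p_3/q_3 = 137/13
  p_4/q_4 = 158/15
q_3 = 13 ≤ 14 < 15 = q_4, so the answer is 137/13.

137/13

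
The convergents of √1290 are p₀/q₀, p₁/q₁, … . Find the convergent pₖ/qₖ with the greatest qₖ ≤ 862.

30565/851

√1290 = [35; 1, 10, 1, 70, …] (period length 4).
Convergents:
  p_0/q_0 = 35/1
  p_1/q_1 = 36/1
  p_2/q_2 = 395/11
  p_3/q_3 = 431/12
  p_4/q_4 = 30565/851
  p_5/q_5 = 30996/863
q_4 = 851 ≤ 862 < 863 = q_5, so the answer is 30565/851.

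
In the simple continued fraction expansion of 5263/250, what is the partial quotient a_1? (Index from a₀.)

5263 = 21·250 + 13   →  a_0 = 21
250 = 19·13 + 3   →  a_1 = 19

19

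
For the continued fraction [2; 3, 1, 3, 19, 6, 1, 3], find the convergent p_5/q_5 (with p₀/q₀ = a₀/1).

3964/1749

Using pₖ = aₖpₖ₋₁ + pₖ₋₂, qₖ = aₖqₖ₋₁ + qₖ₋₂ (with p₋₁=1, p₋₂=0, q₋₁=0, q₋₂=1):
  k=0: a=2, p=2, q=1
  k=1: a=3, p=7, q=3
  k=2: a=1, p=9, q=4
  k=3: a=3, p=34, q=15
  k=4: a=19, p=655, q=289
  k=5: a=6, p=3964, q=1749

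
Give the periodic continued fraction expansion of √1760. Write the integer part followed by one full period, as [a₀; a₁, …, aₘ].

a₀ = ⌊√1760⌋ = 41.
With m₀=0, d₀=1 and mₖ₊₁ = dₖaₖ − mₖ, dₖ₊₁ = (n − mₖ₊₁²)/dₖ, aₖ₊₁ = ⌊(a₀+mₖ₊₁)/dₖ₊₁⌋:
  k=1: m=41, d=79, a=1
  k=2: m=38, d=4, a=19
  k=3: m=38, d=79, a=1
  k=4: m=41, d=1, a=82
d=1 and a=2a₀=82 at k=4, so the next step gives (m, d) = (41, 79) again — its k=1 value — and the period has length 4.

[41; 1, 19, 1, 82]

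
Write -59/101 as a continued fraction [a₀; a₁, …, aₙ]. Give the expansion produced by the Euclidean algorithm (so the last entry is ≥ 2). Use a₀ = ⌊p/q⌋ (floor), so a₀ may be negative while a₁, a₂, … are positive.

-59 = -1·101 + 42
101 = 2·42 + 17
42 = 2·17 + 8
17 = 2·8 + 1
8 = 8·1 + 0  (stop)
So -59/101 = [-1; 2, 2, 2, 8].

[-1; 2, 2, 2, 8]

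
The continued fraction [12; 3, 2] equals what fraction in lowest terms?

Fold from the inside: start with 2/1.
  3 + 1/2 = 7/2
  12 + 2/7 = 86/7

86/7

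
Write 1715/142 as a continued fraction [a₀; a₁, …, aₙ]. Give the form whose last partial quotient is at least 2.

1715 = 12·142 + 11
142 = 12·11 + 10
11 = 1·10 + 1
10 = 10·1 + 0  (stop)
So 1715/142 = [12; 12, 1, 10].

[12; 12, 1, 10]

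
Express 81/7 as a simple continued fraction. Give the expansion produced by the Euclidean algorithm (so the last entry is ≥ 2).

81 = 11·7 + 4
7 = 1·4 + 3
4 = 1·3 + 1
3 = 3·1 + 0  (stop)
So 81/7 = [11; 1, 1, 3].

[11; 1, 1, 3]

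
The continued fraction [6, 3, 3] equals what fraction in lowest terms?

Using pₖ = aₖpₖ₋₁ + pₖ₋₂ and qₖ = aₖqₖ₋₁ + qₖ₋₂:
  k=0: a=6, p=6, q=1
  k=1: a=3, p=19, q=3
  k=2: a=3, p=63, q=10

63/10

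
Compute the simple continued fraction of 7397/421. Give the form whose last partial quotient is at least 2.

7397 = 17·421 + 240
421 = 1·240 + 181
240 = 1·181 + 59
181 = 3·59 + 4
59 = 14·4 + 3
4 = 1·3 + 1
3 = 3·1 + 0  (stop)
So 7397/421 = [17; 1, 1, 3, 14, 1, 3].

[17; 1, 1, 3, 14, 1, 3]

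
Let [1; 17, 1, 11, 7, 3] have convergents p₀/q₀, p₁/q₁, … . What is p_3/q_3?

227/215

Using pₖ = aₖpₖ₋₁ + pₖ₋₂, qₖ = aₖqₖ₋₁ + qₖ₋₂ (with p₋₁=1, p₋₂=0, q₋₁=0, q₋₂=1):
  k=0: a=1, p=1, q=1
  k=1: a=17, p=18, q=17
  k=2: a=1, p=19, q=18
  k=3: a=11, p=227, q=215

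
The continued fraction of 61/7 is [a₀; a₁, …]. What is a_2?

2

61 = 8·7 + 5   →  a_0 = 8
7 = 1·5 + 2   →  a_1 = 1
5 = 2·2 + 1   →  a_2 = 2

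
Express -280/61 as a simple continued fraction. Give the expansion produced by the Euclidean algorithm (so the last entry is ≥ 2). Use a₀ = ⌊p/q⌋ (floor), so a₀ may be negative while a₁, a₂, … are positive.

-280 = -5×61 + 25
61 = 2×25 + 11
25 = 2×11 + 3
11 = 3×3 + 2
3 = 1×2 + 1
2 = 2×1 + 0  (stop)
So -280/61 = [-5; 2, 2, 3, 1, 2].

[-5; 2, 2, 3, 1, 2]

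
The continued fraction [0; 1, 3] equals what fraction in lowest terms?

3/4

Fold from the inside: start with 3/1.
  1 + 1/3 = 4/3
  0 + 3/4 = 3/4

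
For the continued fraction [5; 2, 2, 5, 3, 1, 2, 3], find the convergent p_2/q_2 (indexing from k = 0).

Using pₖ = aₖpₖ₋₁ + pₖ₋₂, qₖ = aₖqₖ₋₁ + qₖ₋₂ (with p₋₁=1, p₋₂=0, q₋₁=0, q₋₂=1):
  k=0: a=5, p=5, q=1
  k=1: a=2, p=11, q=2
  k=2: a=2, p=27, q=5

27/5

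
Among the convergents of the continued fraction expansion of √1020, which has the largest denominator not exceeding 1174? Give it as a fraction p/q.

√1020 = [31; 1, 14, 1, 62, …] (period length 4).
Convergents:
  p_0/q_0 = 31/1
  p_1/q_1 = 32/1
  p_2/q_2 = 479/15
  p_3/q_3 = 511/16
  p_4/q_4 = 32161/1007
  p_5/q_5 = 32672/1023
  p_6/q_6 = 489569/15329
q_5 = 1023 ≤ 1174 < 15329 = q_6, so the answer is 32672/1023.

32672/1023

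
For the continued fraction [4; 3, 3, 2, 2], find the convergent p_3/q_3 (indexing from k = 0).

99/23

Using pₖ = aₖpₖ₋₁ + pₖ₋₂, qₖ = aₖqₖ₋₁ + qₖ₋₂ (with p₋₁=1, p₋₂=0, q₋₁=0, q₋₂=1):
  k=0: a=4, p=4, q=1
  k=1: a=3, p=13, q=3
  k=2: a=3, p=43, q=10
  k=3: a=2, p=99, q=23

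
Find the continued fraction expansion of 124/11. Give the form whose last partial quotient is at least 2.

124 = 11·11 + 3
11 = 3·3 + 2
3 = 1·2 + 1
2 = 2·1 + 0  (stop)
So 124/11 = [11; 3, 1, 2].

[11; 3, 1, 2]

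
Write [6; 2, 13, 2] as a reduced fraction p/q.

Using pₖ = aₖpₖ₋₁ + pₖ₋₂ and qₖ = aₖqₖ₋₁ + qₖ₋₂:
  k=0: a=6, p=6, q=1
  k=1: a=2, p=13, q=2
  k=2: a=13, p=175, q=27
  k=3: a=2, p=363, q=56

363/56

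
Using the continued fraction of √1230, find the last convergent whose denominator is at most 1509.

√1230 = [35; 14, 70, …] (period length 2).
Convergents:
  p_0/q_0 = 35/1
  p_1/q_1 = 491/14
  p_2/q_2 = 34405/981
  p_3/q_3 = 482161/13748
q_2 = 981 ≤ 1509 < 13748 = q_3, so the answer is 34405/981.

34405/981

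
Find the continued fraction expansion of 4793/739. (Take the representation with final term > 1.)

4793 = 6×739 + 359
739 = 2×359 + 21
359 = 17×21 + 2
21 = 10×2 + 1
2 = 2×1 + 0  (stop)
So 4793/739 = [6; 2, 17, 10, 2].

[6; 2, 17, 10, 2]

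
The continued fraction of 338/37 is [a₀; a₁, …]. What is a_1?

7

338 = 9·37 + 5   →  a_0 = 9
37 = 7·5 + 2   →  a_1 = 7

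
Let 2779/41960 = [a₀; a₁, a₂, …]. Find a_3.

2779 = 0·41960 + 2779   →  a_0 = 0
41960 = 15·2779 + 275   →  a_1 = 15
2779 = 10·275 + 29   →  a_2 = 10
275 = 9·29 + 14   →  a_3 = 9

9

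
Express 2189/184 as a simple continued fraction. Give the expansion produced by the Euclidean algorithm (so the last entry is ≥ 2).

[11; 1, 8, 1, 2, 6]

2189 = 11·184 + 165
184 = 1·165 + 19
165 = 8·19 + 13
19 = 1·13 + 6
13 = 2·6 + 1
6 = 6·1 + 0  (stop)
So 2189/184 = [11; 1, 8, 1, 2, 6].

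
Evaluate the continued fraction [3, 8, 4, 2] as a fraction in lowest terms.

Fold from the inside: start with 2/1.
  4 + 1/2 = 9/2
  8 + 2/9 = 74/9
  3 + 9/74 = 231/74

231/74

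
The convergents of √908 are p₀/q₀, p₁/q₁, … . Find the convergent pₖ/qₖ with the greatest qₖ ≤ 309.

7021/233

√908 = [30; 7, 1, 1, 14, 1, 1, 7, 60, …] (period length 8).
Convergents:
  p_0/q_0 = 30/1
  p_1/q_1 = 211/7
  p_2/q_2 = 241/8
  p_3/q_3 = 452/15
  p_4/q_4 = 6569/218
  p_5/q_5 = 7021/233
  p_6/q_6 = 13590/451
q_5 = 233 ≤ 309 < 451 = q_6, so the answer is 7021/233.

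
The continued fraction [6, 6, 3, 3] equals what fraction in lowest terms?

Fold from the inside: start with 3/1.
  3 + 1/3 = 10/3
  6 + 3/10 = 63/10
  6 + 10/63 = 388/63

388/63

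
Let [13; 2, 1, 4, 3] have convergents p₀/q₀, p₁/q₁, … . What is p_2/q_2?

Using pₖ = aₖpₖ₋₁ + pₖ₋₂, qₖ = aₖqₖ₋₁ + qₖ₋₂ (with p₋₁=1, p₋₂=0, q₋₁=0, q₋₂=1):
  k=0: a=13, p=13, q=1
  k=1: a=2, p=27, q=2
  k=2: a=1, p=40, q=3

40/3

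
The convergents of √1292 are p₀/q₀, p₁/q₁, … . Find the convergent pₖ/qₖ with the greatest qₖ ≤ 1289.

45901/1277

√1292 = [35; 1, 16, 1, 70, …] (period length 4).
Convergents:
  p_0/q_0 = 35/1
  p_1/q_1 = 36/1
  p_2/q_2 = 611/17
  p_3/q_3 = 647/18
  p_4/q_4 = 45901/1277
  p_5/q_5 = 46548/1295
q_4 = 1277 ≤ 1289 < 1295 = q_5, so the answer is 45901/1277.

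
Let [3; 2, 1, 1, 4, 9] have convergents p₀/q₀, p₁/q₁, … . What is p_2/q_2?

Using pₖ = aₖpₖ₋₁ + pₖ₋₂, qₖ = aₖqₖ₋₁ + qₖ₋₂ (with p₋₁=1, p₋₂=0, q₋₁=0, q₋₂=1):
  k=0: a=3, p=3, q=1
  k=1: a=2, p=7, q=2
  k=2: a=1, p=10, q=3

10/3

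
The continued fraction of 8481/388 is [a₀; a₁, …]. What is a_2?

8481 = 21·388 + 333   →  a_0 = 21
388 = 1·333 + 55   →  a_1 = 1
333 = 6·55 + 3   →  a_2 = 6

6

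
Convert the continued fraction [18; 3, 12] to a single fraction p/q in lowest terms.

Using pₖ = aₖpₖ₋₁ + pₖ₋₂ and qₖ = aₖqₖ₋₁ + qₖ₋₂:
  k=0: a=18, p=18, q=1
  k=1: a=3, p=55, q=3
  k=2: a=12, p=678, q=37

678/37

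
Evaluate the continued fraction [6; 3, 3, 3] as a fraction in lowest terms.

Using pₖ = aₖpₖ₋₁ + pₖ₋₂ and qₖ = aₖqₖ₋₁ + qₖ₋₂:
  k=0: a=6, p=6, q=1
  k=1: a=3, p=19, q=3
  k=2: a=3, p=63, q=10
  k=3: a=3, p=208, q=33

208/33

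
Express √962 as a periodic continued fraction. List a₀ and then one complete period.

[31; 62]

a₀ = ⌊√962⌋ = 31.
With m₀=0, d₀=1 and mₖ₊₁ = dₖaₖ − mₖ, dₖ₊₁ = (n − mₖ₊₁²)/dₖ, aₖ₊₁ = ⌊(a₀+mₖ₊₁)/dₖ₊₁⌋:
  k=1: m=31, d=1, a=62
d=1 and a=2a₀=62 at k=1, so the next step gives (m, d) = (31, 1) again — its k=1 value — and the period has length 1.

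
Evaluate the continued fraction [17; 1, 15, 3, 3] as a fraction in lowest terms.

Fold from the inside: start with 3/1.
  3 + 1/3 = 10/3
  15 + 3/10 = 153/10
  1 + 10/153 = 163/153
  17 + 153/163 = 2924/163

2924/163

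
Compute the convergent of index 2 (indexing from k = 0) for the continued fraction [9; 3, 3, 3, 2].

93/10

Using pₖ = aₖpₖ₋₁ + pₖ₋₂, qₖ = aₖqₖ₋₁ + qₖ₋₂ (with p₋₁=1, p₋₂=0, q₋₁=0, q₋₂=1):
  k=0: a=9, p=9, q=1
  k=1: a=3, p=28, q=3
  k=2: a=3, p=93, q=10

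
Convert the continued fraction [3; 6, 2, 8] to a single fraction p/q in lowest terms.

Using pₖ = aₖpₖ₋₁ + pₖ₋₂ and qₖ = aₖqₖ₋₁ + qₖ₋₂:
  k=0: a=3, p=3, q=1
  k=1: a=6, p=19, q=6
  k=2: a=2, p=41, q=13
  k=3: a=8, p=347, q=110

347/110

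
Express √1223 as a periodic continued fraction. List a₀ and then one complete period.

a₀ = ⌊√1223⌋ = 34.
With m₀=0, d₀=1 and mₖ₊₁ = dₖaₖ − mₖ, dₖ₊₁ = (n − mₖ₊₁²)/dₖ, aₖ₊₁ = ⌊(a₀+mₖ₊₁)/dₖ₊₁⌋:
  k=1: m=34, d=67, a=1
  k=2: m=33, d=2, a=33
  k=3: m=33, d=67, a=1
  k=4: m=34, d=1, a=68
d=1 and a=2a₀=68 at k=4, so the next step gives (m, d) = (34, 67) again — its k=1 value — and the period has length 4.

[34; 1, 33, 1, 68]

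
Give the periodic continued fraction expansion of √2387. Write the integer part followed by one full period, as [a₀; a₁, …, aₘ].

a₀ = ⌊√2387⌋ = 48.

[48; 1, 5, 1, 96]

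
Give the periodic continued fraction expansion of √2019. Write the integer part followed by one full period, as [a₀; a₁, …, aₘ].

[44; 1, 13, 1, 88]

a₀ = ⌊√2019⌋ = 44.
With m₀=0, d₀=1 and mₖ₊₁ = dₖaₖ − mₖ, dₖ₊₁ = (n − mₖ₊₁²)/dₖ, aₖ₊₁ = ⌊(a₀+mₖ₊₁)/dₖ₊₁⌋:
  k=1: m=44, d=83, a=1
  k=2: m=39, d=6, a=13
  k=3: m=39, d=83, a=1
  k=4: m=44, d=1, a=88
d=1 and a=2a₀=88 at k=4, so the next step gives (m, d) = (44, 83) again — its k=1 value — and the period has length 4.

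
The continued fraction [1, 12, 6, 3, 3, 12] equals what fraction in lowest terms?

10198/9423

Fold from the inside: start with 12/1.
  3 + 1/12 = 37/12
  3 + 12/37 = 123/37
  6 + 37/123 = 775/123
  12 + 123/775 = 9423/775
  1 + 775/9423 = 10198/9423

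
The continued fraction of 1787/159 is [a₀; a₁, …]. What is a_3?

1787 = 11·159 + 38   →  a_0 = 11
159 = 4·38 + 7   →  a_1 = 4
38 = 5·7 + 3   →  a_2 = 5
7 = 2·3 + 1   →  a_3 = 2

2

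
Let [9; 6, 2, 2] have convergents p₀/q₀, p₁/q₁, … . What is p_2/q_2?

119/13

Using pₖ = aₖpₖ₋₁ + pₖ₋₂, qₖ = aₖqₖ₋₁ + qₖ₋₂ (with p₋₁=1, p₋₂=0, q₋₁=0, q₋₂=1):
  k=0: a=9, p=9, q=1
  k=1: a=6, p=55, q=6
  k=2: a=2, p=119, q=13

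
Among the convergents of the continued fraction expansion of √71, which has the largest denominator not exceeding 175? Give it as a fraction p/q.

√71 = [8; 2, 2, 1, 7, 1, 2, 2, 16, …] (period length 8).
Convergents:
  p_0/q_0 = 8/1
  p_1/q_1 = 17/2
  p_2/q_2 = 42/5
  p_3/q_3 = 59/7
  p_4/q_4 = 455/54
  p_5/q_5 = 514/61
  p_6/q_6 = 1483/176
q_5 = 61 ≤ 175 < 176 = q_6, so the answer is 514/61.

514/61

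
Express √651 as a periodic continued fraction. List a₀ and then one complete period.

[25; 1, 1, 16, 1, 1, 50]

a₀ = ⌊√651⌋ = 25.
With m₀=0, d₀=1 and mₖ₊₁ = dₖaₖ − mₖ, dₖ₊₁ = (n − mₖ₊₁²)/dₖ, aₖ₊₁ = ⌊(a₀+mₖ₊₁)/dₖ₊₁⌋:
  k=1: m=25, d=26, a=1
  k=2: m=1, d=25, a=1
  k=3: m=24, d=3, a=16
  k=4: m=24, d=25, a=1
  k=5: m=1, d=26, a=1
  k=6: m=25, d=1, a=50
d=1 and a=2a₀=50 at k=6, so the next step gives (m, d) = (25, 26) again — its k=1 value — and the period has length 6.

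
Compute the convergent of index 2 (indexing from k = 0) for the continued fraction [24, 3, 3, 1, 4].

Using pₖ = aₖpₖ₋₁ + pₖ₋₂, qₖ = aₖqₖ₋₁ + qₖ₋₂ (with p₋₁=1, p₋₂=0, q₋₁=0, q₋₂=1):
  k=0: a=24, p=24, q=1
  k=1: a=3, p=73, q=3
  k=2: a=3, p=243, q=10

243/10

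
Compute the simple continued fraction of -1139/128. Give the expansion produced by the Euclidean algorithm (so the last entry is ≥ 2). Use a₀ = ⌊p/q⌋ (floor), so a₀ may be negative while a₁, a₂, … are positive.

[-9; 9, 1, 5, 2]

-1139 = -9·128 + 13
128 = 9·13 + 11
13 = 1·11 + 2
11 = 5·2 + 1
2 = 2·1 + 0  (stop)
So -1139/128 = [-9; 9, 1, 5, 2].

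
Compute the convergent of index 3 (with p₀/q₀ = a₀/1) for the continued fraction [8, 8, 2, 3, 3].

Using pₖ = aₖpₖ₋₁ + pₖ₋₂, qₖ = aₖqₖ₋₁ + qₖ₋₂ (with p₋₁=1, p₋₂=0, q₋₁=0, q₋₂=1):
  k=0: a=8, p=8, q=1
  k=1: a=8, p=65, q=8
  k=2: a=2, p=138, q=17
  k=3: a=3, p=479, q=59

479/59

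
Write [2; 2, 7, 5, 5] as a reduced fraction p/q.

Fold from the inside: start with 5/1.
  5 + 1/5 = 26/5
  7 + 5/26 = 187/26
  2 + 26/187 = 400/187
  2 + 187/400 = 987/400

987/400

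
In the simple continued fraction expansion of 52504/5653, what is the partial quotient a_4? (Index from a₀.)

3

52504 = 9·5653 + 1627   →  a_0 = 9
5653 = 3·1627 + 772   →  a_1 = 3
1627 = 2·772 + 83   →  a_2 = 2
772 = 9·83 + 25   →  a_3 = 9
83 = 3·25 + 8   →  a_4 = 3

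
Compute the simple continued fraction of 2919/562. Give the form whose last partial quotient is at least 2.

[5; 5, 6, 2, 2, 3]

2919 = 5*562 + 109
562 = 5*109 + 17
109 = 6*17 + 7
17 = 2*7 + 3
7 = 2*3 + 1
3 = 3*1 + 0  (stop)
So 2919/562 = [5; 5, 6, 2, 2, 3].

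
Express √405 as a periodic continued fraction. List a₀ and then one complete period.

a₀ = ⌊√405⌋ = 20.

[20; 8, 40]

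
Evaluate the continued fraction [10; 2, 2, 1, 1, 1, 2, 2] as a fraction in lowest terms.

Using pₖ = aₖpₖ₋₁ + pₖ₋₂ and qₖ = aₖqₖ₋₁ + qₖ₋₂:
  k=0: a=10, p=10, q=1
  k=1: a=2, p=21, q=2
  k=2: a=2, p=52, q=5
  k=3: a=1, p=73, q=7
  k=4: a=1, p=125, q=12
  k=5: a=1, p=198, q=19
  k=6: a=2, p=521, q=50
  k=7: a=2, p=1240, q=119

1240/119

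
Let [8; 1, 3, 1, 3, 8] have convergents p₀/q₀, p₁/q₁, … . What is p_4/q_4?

167/19

Using pₖ = aₖpₖ₋₁ + pₖ₋₂, qₖ = aₖqₖ₋₁ + qₖ₋₂ (with p₋₁=1, p₋₂=0, q₋₁=0, q₋₂=1):
  k=0: a=8, p=8, q=1
  k=1: a=1, p=9, q=1
  k=2: a=3, p=35, q=4
  k=3: a=1, p=44, q=5
  k=4: a=3, p=167, q=19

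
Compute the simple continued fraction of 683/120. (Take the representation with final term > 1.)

[5; 1, 2, 4, 9]

683 = 5*120 + 83
120 = 1*83 + 37
83 = 2*37 + 9
37 = 4*9 + 1
9 = 9*1 + 0  (stop)
So 683/120 = [5; 1, 2, 4, 9].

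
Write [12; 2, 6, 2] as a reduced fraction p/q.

349/28

Using pₖ = aₖpₖ₋₁ + pₖ₋₂ and qₖ = aₖqₖ₋₁ + qₖ₋₂:
  k=0: a=12, p=12, q=1
  k=1: a=2, p=25, q=2
  k=2: a=6, p=162, q=13
  k=3: a=2, p=349, q=28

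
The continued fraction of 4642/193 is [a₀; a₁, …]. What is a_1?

19

4642 = 24·193 + 10   →  a_0 = 24
193 = 19·10 + 3   →  a_1 = 19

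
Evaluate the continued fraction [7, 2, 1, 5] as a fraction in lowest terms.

Fold from the inside: start with 5/1.
  1 + 1/5 = 6/5
  2 + 5/6 = 17/6
  7 + 6/17 = 125/17

125/17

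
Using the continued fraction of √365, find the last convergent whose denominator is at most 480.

√365 = [19; 9, 1, 1, 9, 38, …] (period length 5).
Convergents:
  p_0/q_0 = 19/1
  p_1/q_1 = 172/9
  p_2/q_2 = 191/10
  p_3/q_3 = 363/19
  p_4/q_4 = 3458/181
  p_5/q_5 = 131767/6897
q_4 = 181 ≤ 480 < 6897 = q_5, so the answer is 3458/181.

3458/181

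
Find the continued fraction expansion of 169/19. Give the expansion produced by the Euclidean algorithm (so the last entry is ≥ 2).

[8; 1, 8, 2]

169 = 8*19 + 17
19 = 1*17 + 2
17 = 8*2 + 1
2 = 2*1 + 0  (stop)
So 169/19 = [8; 1, 8, 2].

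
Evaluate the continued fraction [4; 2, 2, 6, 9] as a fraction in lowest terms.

Using pₖ = aₖpₖ₋₁ + pₖ₋₂ and qₖ = aₖqₖ₋₁ + qₖ₋₂:
  k=0: a=4, p=4, q=1
  k=1: a=2, p=9, q=2
  k=2: a=2, p=22, q=5
  k=3: a=6, p=141, q=32
  k=4: a=9, p=1291, q=293

1291/293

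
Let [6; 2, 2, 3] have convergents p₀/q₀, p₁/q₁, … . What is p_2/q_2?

Using pₖ = aₖpₖ₋₁ + pₖ₋₂, qₖ = aₖqₖ₋₁ + qₖ₋₂ (with p₋₁=1, p₋₂=0, q₋₁=0, q₋₂=1):
  k=0: a=6, p=6, q=1
  k=1: a=2, p=13, q=2
  k=2: a=2, p=32, q=5

32/5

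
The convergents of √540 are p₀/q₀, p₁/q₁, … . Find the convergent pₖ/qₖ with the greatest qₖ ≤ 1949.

28327/1219

√540 = [23; 4, 4, 1, 10, 1, 4, 4, 46, …] (period length 8).
Convergents:
  p_0/q_0 = 23/1
  p_1/q_1 = 93/4
  p_2/q_2 = 395/17
  p_3/q_3 = 488/21
  p_4/q_4 = 5275/227
  p_5/q_5 = 5763/248
  p_6/q_6 = 28327/1219
  p_7/q_7 = 119071/5124
q_6 = 1219 ≤ 1949 < 5124 = q_7, so the answer is 28327/1219.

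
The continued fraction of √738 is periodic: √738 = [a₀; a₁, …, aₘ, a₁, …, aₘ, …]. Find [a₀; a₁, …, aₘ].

a₀ = ⌊√738⌋ = 27.
With m₀=0, d₀=1 and mₖ₊₁ = dₖaₖ − mₖ, dₖ₊₁ = (n − mₖ₊₁²)/dₖ, aₖ₊₁ = ⌊(a₀+mₖ₊₁)/dₖ₊₁⌋:
  k=1: m=27, d=9, a=6
  k=2: m=27, d=1, a=54
d=1 and a=2a₀=54 at k=2, so the next step gives (m, d) = (27, 9) again — its k=1 value — and the period has length 2.

[27; 6, 54]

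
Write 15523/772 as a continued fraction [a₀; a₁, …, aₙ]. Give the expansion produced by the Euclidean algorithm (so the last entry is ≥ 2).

15523 = 20·772 + 83
772 = 9·83 + 25
83 = 3·25 + 8
25 = 3·8 + 1
8 = 8·1 + 0  (stop)
So 15523/772 = [20; 9, 3, 3, 8].

[20; 9, 3, 3, 8]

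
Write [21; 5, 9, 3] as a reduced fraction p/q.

Fold from the inside: start with 3/1.
  9 + 1/3 = 28/3
  5 + 3/28 = 143/28
  21 + 28/143 = 3031/143

3031/143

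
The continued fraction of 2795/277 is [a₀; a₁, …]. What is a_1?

2795 = 10·277 + 25   →  a_0 = 10
277 = 11·25 + 2   →  a_1 = 11

11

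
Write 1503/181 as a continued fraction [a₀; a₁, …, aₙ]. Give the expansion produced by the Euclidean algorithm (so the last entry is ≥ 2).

1503 = 8*181 + 55
181 = 3*55 + 16
55 = 3*16 + 7
16 = 2*7 + 2
7 = 3*2 + 1
2 = 2*1 + 0  (stop)
So 1503/181 = [8; 3, 3, 2, 3, 2].

[8; 3, 3, 2, 3, 2]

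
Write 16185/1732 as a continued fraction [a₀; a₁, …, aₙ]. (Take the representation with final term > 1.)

[9; 2, 1, 9, 8, 2, 3]

16185 = 9*1732 + 597
1732 = 2*597 + 538
597 = 1*538 + 59
538 = 9*59 + 7
59 = 8*7 + 3
7 = 2*3 + 1
3 = 3*1 + 0  (stop)
So 16185/1732 = [9; 2, 1, 9, 8, 2, 3].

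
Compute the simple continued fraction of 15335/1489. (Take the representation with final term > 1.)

[10; 3, 2, 1, 8, 17]

15335 = 10*1489 + 445
1489 = 3*445 + 154
445 = 2*154 + 137
154 = 1*137 + 17
137 = 8*17 + 1
17 = 17*1 + 0  (stop)
So 15335/1489 = [10; 3, 2, 1, 8, 17].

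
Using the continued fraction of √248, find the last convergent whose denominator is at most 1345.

7937/504

√248 = [15; 1, 2, 1, 30, …] (period length 4).
Convergents:
  p_0/q_0 = 15/1
  p_1/q_1 = 16/1
  p_2/q_2 = 47/3
  p_3/q_3 = 63/4
  p_4/q_4 = 1937/123
  p_5/q_5 = 2000/127
  p_6/q_6 = 5937/377
  p_7/q_7 = 7937/504
  p_8/q_8 = 244047/15497
q_7 = 504 ≤ 1345 < 15497 = q_8, so the answer is 7937/504.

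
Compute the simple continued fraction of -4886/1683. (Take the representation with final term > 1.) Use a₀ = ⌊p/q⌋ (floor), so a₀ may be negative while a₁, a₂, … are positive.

-4886 = -3*1683 + 163
1683 = 10*163 + 53
163 = 3*53 + 4
53 = 13*4 + 1
4 = 4*1 + 0  (stop)
So -4886/1683 = [-3; 10, 3, 13, 4].

[-3; 10, 3, 13, 4]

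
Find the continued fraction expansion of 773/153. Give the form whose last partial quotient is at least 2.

773 = 5*153 + 8
153 = 19*8 + 1
8 = 8*1 + 0  (stop)
So 773/153 = [5; 19, 8].

[5; 19, 8]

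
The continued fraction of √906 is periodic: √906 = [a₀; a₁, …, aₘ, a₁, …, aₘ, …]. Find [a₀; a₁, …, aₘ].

[30; 10, 60]

a₀ = ⌊√906⌋ = 30.
With m₀=0, d₀=1 and mₖ₊₁ = dₖaₖ − mₖ, dₖ₊₁ = (n − mₖ₊₁²)/dₖ, aₖ₊₁ = ⌊(a₀+mₖ₊₁)/dₖ₊₁⌋:
  k=1: m=30, d=6, a=10
  k=2: m=30, d=1, a=60
d=1 and a=2a₀=60 at k=2, so the next step gives (m, d) = (30, 6) again — its k=1 value — and the period has length 2.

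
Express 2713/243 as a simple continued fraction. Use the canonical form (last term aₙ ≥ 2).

[11; 6, 13, 3]

2713 = 11·243 + 40
243 = 6·40 + 3
40 = 13·3 + 1
3 = 3·1 + 0  (stop)
So 2713/243 = [11; 6, 13, 3].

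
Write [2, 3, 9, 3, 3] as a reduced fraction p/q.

671/289

Fold from the inside: start with 3/1.
  3 + 1/3 = 10/3
  9 + 3/10 = 93/10
  3 + 10/93 = 289/93
  2 + 93/289 = 671/289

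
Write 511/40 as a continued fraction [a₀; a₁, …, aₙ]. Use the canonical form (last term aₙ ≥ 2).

511 = 12*40 + 31
40 = 1*31 + 9
31 = 3*9 + 4
9 = 2*4 + 1
4 = 4*1 + 0  (stop)
So 511/40 = [12; 1, 3, 2, 4].

[12; 1, 3, 2, 4]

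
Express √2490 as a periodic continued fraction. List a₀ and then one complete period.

a₀ = ⌊√2490⌋ = 49.
With m₀=0, d₀=1 and mₖ₊₁ = dₖaₖ − mₖ, dₖ₊₁ = (n − mₖ₊₁²)/dₖ, aₖ₊₁ = ⌊(a₀+mₖ₊₁)/dₖ₊₁⌋:
  k=1: m=49, d=89, a=1
  k=2: m=40, d=10, a=8
  k=3: m=40, d=89, a=1
  k=4: m=49, d=1, a=98
d=1 and a=2a₀=98 at k=4, so the next step gives (m, d) = (49, 89) again — its k=1 value — and the period has length 4.

[49; 1, 8, 1, 98]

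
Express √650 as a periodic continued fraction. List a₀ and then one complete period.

a₀ = ⌊√650⌋ = 25.
With m₀=0, d₀=1 and mₖ₊₁ = dₖaₖ − mₖ, dₖ₊₁ = (n − mₖ₊₁²)/dₖ, aₖ₊₁ = ⌊(a₀+mₖ₊₁)/dₖ₊₁⌋:
  k=1: m=25, d=25, a=2
  k=2: m=25, d=1, a=50
d=1 and a=2a₀=50 at k=2, so the next step gives (m, d) = (25, 25) again — its k=1 value — and the period has length 2.

[25; 2, 50]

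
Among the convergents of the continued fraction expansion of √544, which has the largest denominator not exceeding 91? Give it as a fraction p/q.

793/34

√544 = [23; 3, 11, 3, 46, …] (period length 4).
Convergents:
  p_0/q_0 = 23/1
  p_1/q_1 = 70/3
  p_2/q_2 = 793/34
  p_3/q_3 = 2449/105
q_2 = 34 ≤ 91 < 105 = q_3, so the answer is 793/34.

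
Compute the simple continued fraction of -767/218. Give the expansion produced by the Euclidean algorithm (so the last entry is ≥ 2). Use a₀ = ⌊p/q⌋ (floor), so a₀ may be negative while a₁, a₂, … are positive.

-767 = -4*218 + 105
218 = 2*105 + 8
105 = 13*8 + 1
8 = 8*1 + 0  (stop)
So -767/218 = [-4; 2, 13, 8].

[-4; 2, 13, 8]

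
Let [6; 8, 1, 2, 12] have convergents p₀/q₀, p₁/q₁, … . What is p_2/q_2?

55/9

Using pₖ = aₖpₖ₋₁ + pₖ₋₂, qₖ = aₖqₖ₋₁ + qₖ₋₂ (with p₋₁=1, p₋₂=0, q₋₁=0, q₋₂=1):
  k=0: a=6, p=6, q=1
  k=1: a=8, p=49, q=8
  k=2: a=1, p=55, q=9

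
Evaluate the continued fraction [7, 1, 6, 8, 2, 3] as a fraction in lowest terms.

Fold from the inside: start with 3/1.
  2 + 1/3 = 7/3
  8 + 3/7 = 59/7
  6 + 7/59 = 361/59
  1 + 59/361 = 420/361
  7 + 361/420 = 3301/420

3301/420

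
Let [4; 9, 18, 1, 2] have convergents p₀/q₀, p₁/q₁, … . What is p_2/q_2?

670/163

Using pₖ = aₖpₖ₋₁ + pₖ₋₂, qₖ = aₖqₖ₋₁ + qₖ₋₂ (with p₋₁=1, p₋₂=0, q₋₁=0, q₋₂=1):
  k=0: a=4, p=4, q=1
  k=1: a=9, p=37, q=9
  k=2: a=18, p=670, q=163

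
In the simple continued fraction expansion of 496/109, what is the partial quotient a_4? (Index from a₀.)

496 = 4·109 + 60   →  a_0 = 4
109 = 1·60 + 49   →  a_1 = 1
60 = 1·49 + 11   →  a_2 = 1
49 = 4·11 + 5   →  a_3 = 4
11 = 2·5 + 1   →  a_4 = 2

2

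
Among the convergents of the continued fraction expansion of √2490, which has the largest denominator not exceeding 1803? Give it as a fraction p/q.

49850/999

√2490 = [49; 1, 8, 1, 98, …] (period length 4).
Convergents:
  p_0/q_0 = 49/1
  p_1/q_1 = 50/1
  p_2/q_2 = 449/9
  p_3/q_3 = 499/10
  p_4/q_4 = 49351/989
  p_5/q_5 = 49850/999
  p_6/q_6 = 448151/8981
q_5 = 999 ≤ 1803 < 8981 = q_6, so the answer is 49850/999.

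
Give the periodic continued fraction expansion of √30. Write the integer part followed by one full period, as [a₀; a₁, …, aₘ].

a₀ = ⌊√30⌋ = 5.
With m₀=0, d₀=1 and mₖ₊₁ = dₖaₖ − mₖ, dₖ₊₁ = (n − mₖ₊₁²)/dₖ, aₖ₊₁ = ⌊(a₀+mₖ₊₁)/dₖ₊₁⌋:
  k=1: m=5, d=5, a=2
  k=2: m=5, d=1, a=10
d=1 and a=2a₀=10 at k=2, so the next step gives (m, d) = (5, 5) again — its k=1 value — and the period has length 2.

[5; 2, 10]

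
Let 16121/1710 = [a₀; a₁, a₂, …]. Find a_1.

16121 = 9·1710 + 731   →  a_0 = 9
1710 = 2·731 + 248   →  a_1 = 2

2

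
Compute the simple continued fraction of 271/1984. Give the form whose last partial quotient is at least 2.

[0; 7, 3, 8, 1, 2, 3]

271 = 0·1984 + 271
1984 = 7·271 + 87
271 = 3·87 + 10
87 = 8·10 + 7
10 = 1·7 + 3
7 = 2·3 + 1
3 = 3·1 + 0  (stop)
So 271/1984 = [0; 7, 3, 8, 1, 2, 3].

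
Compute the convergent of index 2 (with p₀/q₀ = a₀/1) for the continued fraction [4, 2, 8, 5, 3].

76/17

Using pₖ = aₖpₖ₋₁ + pₖ₋₂, qₖ = aₖqₖ₋₁ + qₖ₋₂ (with p₋₁=1, p₋₂=0, q₋₁=0, q₋₂=1):
  k=0: a=4, p=4, q=1
  k=1: a=2, p=9, q=2
  k=2: a=8, p=76, q=17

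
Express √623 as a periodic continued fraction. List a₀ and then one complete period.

[24; 1, 23, 1, 48]

a₀ = ⌊√623⌋ = 24.
With m₀=0, d₀=1 and mₖ₊₁ = dₖaₖ − mₖ, dₖ₊₁ = (n − mₖ₊₁²)/dₖ, aₖ₊₁ = ⌊(a₀+mₖ₊₁)/dₖ₊₁⌋:
  k=1: m=24, d=47, a=1
  k=2: m=23, d=2, a=23
  k=3: m=23, d=47, a=1
  k=4: m=24, d=1, a=48
d=1 and a=2a₀=48 at k=4, so the next step gives (m, d) = (24, 47) again — its k=1 value — and the period has length 4.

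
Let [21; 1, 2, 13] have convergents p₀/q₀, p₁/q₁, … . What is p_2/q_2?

65/3

Using pₖ = aₖpₖ₋₁ + pₖ₋₂, qₖ = aₖqₖ₋₁ + qₖ₋₂ (with p₋₁=1, p₋₂=0, q₋₁=0, q₋₂=1):
  k=0: a=21, p=21, q=1
  k=1: a=1, p=22, q=1
  k=2: a=2, p=65, q=3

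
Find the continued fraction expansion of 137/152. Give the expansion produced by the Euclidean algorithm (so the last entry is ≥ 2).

137 = 0*152 + 137
152 = 1*137 + 15
137 = 9*15 + 2
15 = 7*2 + 1
2 = 2*1 + 0  (stop)
So 137/152 = [0; 1, 9, 7, 2].

[0; 1, 9, 7, 2]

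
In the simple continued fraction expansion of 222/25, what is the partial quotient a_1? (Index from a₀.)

1

222 = 8·25 + 22   →  a_0 = 8
25 = 1·22 + 3   →  a_1 = 1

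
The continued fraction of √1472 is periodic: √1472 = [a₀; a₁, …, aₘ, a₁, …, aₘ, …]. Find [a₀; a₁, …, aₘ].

[38; 2, 1, 2, 1, 2, 76]

a₀ = ⌊√1472⌋ = 38.
With m₀=0, d₀=1 and mₖ₊₁ = dₖaₖ − mₖ, dₖ₊₁ = (n − mₖ₊₁²)/dₖ, aₖ₊₁ = ⌊(a₀+mₖ₊₁)/dₖ₊₁⌋:
  k=1: m=38, d=28, a=2
  k=2: m=18, d=41, a=1
  k=3: m=23, d=23, a=2
  k=4: m=23, d=41, a=1
  k=5: m=18, d=28, a=2
  k=6: m=38, d=1, a=76
d=1 and a=2a₀=76 at k=6, so the next step gives (m, d) = (38, 28) again — its k=1 value — and the period has length 6.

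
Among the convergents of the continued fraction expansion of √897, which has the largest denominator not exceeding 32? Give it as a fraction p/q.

√897 = [29; 1, 18, 1, 58, …] (period length 4).
Convergents:
  p_0/q_0 = 29/1
  p_1/q_1 = 30/1
  p_2/q_2 = 569/19
  p_3/q_3 = 599/20
  p_4/q_4 = 35311/1179
q_3 = 20 ≤ 32 < 1179 = q_4, so the answer is 599/20.

599/20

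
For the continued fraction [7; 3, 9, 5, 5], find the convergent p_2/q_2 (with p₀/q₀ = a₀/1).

Using pₖ = aₖpₖ₋₁ + pₖ₋₂, qₖ = aₖqₖ₋₁ + qₖ₋₂ (with p₋₁=1, p₋₂=0, q₋₁=0, q₋₂=1):
  k=0: a=7, p=7, q=1
  k=1: a=3, p=22, q=3
  k=2: a=9, p=205, q=28

205/28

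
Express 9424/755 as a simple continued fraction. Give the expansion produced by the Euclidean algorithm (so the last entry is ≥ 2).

[12; 2, 13, 2, 13]

9424 = 12·755 + 364
755 = 2·364 + 27
364 = 13·27 + 13
27 = 2·13 + 1
13 = 13·1 + 0  (stop)
So 9424/755 = [12; 2, 13, 2, 13].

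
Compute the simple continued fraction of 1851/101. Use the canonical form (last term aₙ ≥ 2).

1851 = 18×101 + 33
101 = 3×33 + 2
33 = 16×2 + 1
2 = 2×1 + 0  (stop)
So 1851/101 = [18; 3, 16, 2].

[18; 3, 16, 2]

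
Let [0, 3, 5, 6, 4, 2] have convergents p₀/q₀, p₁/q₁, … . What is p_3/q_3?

31/99

Using pₖ = aₖpₖ₋₁ + pₖ₋₂, qₖ = aₖqₖ₋₁ + qₖ₋₂ (with p₋₁=1, p₋₂=0, q₋₁=0, q₋₂=1):
  k=0: a=0, p=0, q=1
  k=1: a=3, p=1, q=3
  k=2: a=5, p=5, q=16
  k=3: a=6, p=31, q=99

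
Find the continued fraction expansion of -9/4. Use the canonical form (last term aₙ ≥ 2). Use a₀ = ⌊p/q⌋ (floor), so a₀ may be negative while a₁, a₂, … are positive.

[-3; 1, 3]

-9 = -3·4 + 3
4 = 1·3 + 1
3 = 3·1 + 0  (stop)
So -9/4 = [-3; 1, 3].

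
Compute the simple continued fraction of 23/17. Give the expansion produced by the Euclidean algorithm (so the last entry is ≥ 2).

23 = 1×17 + 6
17 = 2×6 + 5
6 = 1×5 + 1
5 = 5×1 + 0  (stop)
So 23/17 = [1; 2, 1, 5].

[1; 2, 1, 5]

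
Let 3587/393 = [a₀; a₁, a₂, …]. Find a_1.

3587 = 9·393 + 50   →  a_0 = 9
393 = 7·50 + 43   →  a_1 = 7

7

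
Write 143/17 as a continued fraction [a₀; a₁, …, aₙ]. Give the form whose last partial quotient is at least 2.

[8; 2, 2, 3]

143 = 8·17 + 7
17 = 2·7 + 3
7 = 2·3 + 1
3 = 3·1 + 0  (stop)
So 143/17 = [8; 2, 2, 3].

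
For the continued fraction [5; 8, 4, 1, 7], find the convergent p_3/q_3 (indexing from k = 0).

Using pₖ = aₖpₖ₋₁ + pₖ₋₂, qₖ = aₖqₖ₋₁ + qₖ₋₂ (with p₋₁=1, p₋₂=0, q₋₁=0, q₋₂=1):
  k=0: a=5, p=5, q=1
  k=1: a=8, p=41, q=8
  k=2: a=4, p=169, q=33
  k=3: a=1, p=210, q=41

210/41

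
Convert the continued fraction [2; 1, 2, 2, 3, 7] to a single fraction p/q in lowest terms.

Using pₖ = aₖpₖ₋₁ + pₖ₋₂ and qₖ = aₖqₖ₋₁ + qₖ₋₂:
  k=0: a=2, p=2, q=1
  k=1: a=1, p=3, q=1
  k=2: a=2, p=8, q=3
  k=3: a=2, p=19, q=7
  k=4: a=3, p=65, q=24
  k=5: a=7, p=474, q=175

474/175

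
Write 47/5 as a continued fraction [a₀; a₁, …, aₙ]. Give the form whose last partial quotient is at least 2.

47 = 9·5 + 2
5 = 2·2 + 1
2 = 2·1 + 0  (stop)
So 47/5 = [9; 2, 2].

[9; 2, 2]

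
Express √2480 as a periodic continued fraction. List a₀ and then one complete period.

a₀ = ⌊√2480⌋ = 49.

[49; 1, 3, 1, 98]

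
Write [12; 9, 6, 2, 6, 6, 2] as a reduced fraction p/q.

Using pₖ = aₖpₖ₋₁ + pₖ₋₂ and qₖ = aₖqₖ₋₁ + qₖ₋₂:
  k=0: a=12, p=12, q=1
  k=1: a=9, p=109, q=9
  k=2: a=6, p=666, q=55
  k=3: a=2, p=1441, q=119
  k=4: a=6, p=9312, q=769
  k=5: a=6, p=57313, q=4733
  k=6: a=2, p=123938, q=10235

123938/10235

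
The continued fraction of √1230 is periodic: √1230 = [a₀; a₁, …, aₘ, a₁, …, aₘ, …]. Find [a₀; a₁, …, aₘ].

[35; 14, 70]

a₀ = ⌊√1230⌋ = 35.
With m₀=0, d₀=1 and mₖ₊₁ = dₖaₖ − mₖ, dₖ₊₁ = (n − mₖ₊₁²)/dₖ, aₖ₊₁ = ⌊(a₀+mₖ₊₁)/dₖ₊₁⌋:
  k=1: m=35, d=5, a=14
  k=2: m=35, d=1, a=70
d=1 and a=2a₀=70 at k=2, so the next step gives (m, d) = (35, 5) again — its k=1 value — and the period has length 2.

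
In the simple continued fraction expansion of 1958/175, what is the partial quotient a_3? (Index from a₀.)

1958 = 11·175 + 33   →  a_0 = 11
175 = 5·33 + 10   →  a_1 = 5
33 = 3·10 + 3   →  a_2 = 3
10 = 3·3 + 1   →  a_3 = 3

3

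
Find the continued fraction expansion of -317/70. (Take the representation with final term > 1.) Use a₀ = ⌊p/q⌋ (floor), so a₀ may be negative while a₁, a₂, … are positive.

-317 = -5*70 + 33
70 = 2*33 + 4
33 = 8*4 + 1
4 = 4*1 + 0  (stop)
So -317/70 = [-5; 2, 8, 4].

[-5; 2, 8, 4]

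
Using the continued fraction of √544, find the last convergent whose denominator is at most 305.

√544 = [23; 3, 11, 3, 46, …] (period length 4).
Convergents:
  p_0/q_0 = 23/1
  p_1/q_1 = 70/3
  p_2/q_2 = 793/34
  p_3/q_3 = 2449/105
  p_4/q_4 = 113447/4864
q_3 = 105 ≤ 305 < 4864 = q_4, so the answer is 2449/105.

2449/105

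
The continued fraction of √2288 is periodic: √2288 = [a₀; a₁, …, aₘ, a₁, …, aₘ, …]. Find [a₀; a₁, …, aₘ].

[47; 1, 4, 1, 94]

a₀ = ⌊√2288⌋ = 47.
With m₀=0, d₀=1 and mₖ₊₁ = dₖaₖ − mₖ, dₖ₊₁ = (n − mₖ₊₁²)/dₖ, aₖ₊₁ = ⌊(a₀+mₖ₊₁)/dₖ₊₁⌋:
  k=1: m=47, d=79, a=1
  k=2: m=32, d=16, a=4
  k=3: m=32, d=79, a=1
  k=4: m=47, d=1, a=94
d=1 and a=2a₀=94 at k=4, so the next step gives (m, d) = (47, 79) again — its k=1 value — and the period has length 4.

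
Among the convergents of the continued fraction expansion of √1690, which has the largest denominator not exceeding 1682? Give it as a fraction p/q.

√1690 = [41; 9, 8, 9, 82, …] (period length 4).
Convergents:
  p_0/q_0 = 41/1
  p_1/q_1 = 370/9
  p_2/q_2 = 3001/73
  p_3/q_3 = 27379/666
  p_4/q_4 = 2248079/54685
q_3 = 666 ≤ 1682 < 54685 = q_4, so the answer is 27379/666.

27379/666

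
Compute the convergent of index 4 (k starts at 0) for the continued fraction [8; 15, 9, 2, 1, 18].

3412/423

Using pₖ = aₖpₖ₋₁ + pₖ₋₂, qₖ = aₖqₖ₋₁ + qₖ₋₂ (with p₋₁=1, p₋₂=0, q₋₁=0, q₋₂=1):
  k=0: a=8, p=8, q=1
  k=1: a=15, p=121, q=15
  k=2: a=9, p=1097, q=136
  k=3: a=2, p=2315, q=287
  k=4: a=1, p=3412, q=423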